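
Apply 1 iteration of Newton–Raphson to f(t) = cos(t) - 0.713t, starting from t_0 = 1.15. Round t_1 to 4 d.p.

0.8969

f'(t) = -sin(t) - 0.713
t_0 = 1.150000: f = -0.411463, f' = -1.625764 → t_1 = 1.150000 - (-0.411463)/(-1.625764) = 0.896911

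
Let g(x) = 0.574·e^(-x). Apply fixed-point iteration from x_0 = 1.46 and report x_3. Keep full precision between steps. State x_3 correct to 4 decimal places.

0.3473

x_1 = g(1.460000) = 0.133304
x_2 = g(0.133304) = 0.502364
x_3 = g(0.502364) = 0.347326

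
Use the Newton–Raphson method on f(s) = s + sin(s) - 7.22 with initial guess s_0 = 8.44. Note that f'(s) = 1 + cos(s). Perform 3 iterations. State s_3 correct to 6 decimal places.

-0.011564

s_0 = 8.440000: f = 2.053149, f' = 0.446952 → s_1 = 8.440000 - (2.053149)/(0.446952) = 3.846330
s_1 = 3.846330: f = -4.021504, f' = 0.238218 → s_2 = 3.846330 - (-4.021504)/(0.238218) = 20.727909
s_2 = 20.727909: f = 14.460985, f' = 0.697269 → s_3 = 20.727909 - (14.460985)/(0.697269) = -0.011564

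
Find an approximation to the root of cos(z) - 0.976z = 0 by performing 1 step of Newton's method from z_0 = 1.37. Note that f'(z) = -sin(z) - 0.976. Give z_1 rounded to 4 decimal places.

0.7883

z_0 = 1.370000: f = -1.137670, f' = -1.955908 → z_1 = 1.370000 - (-1.137670)/(-1.955908) = 0.788342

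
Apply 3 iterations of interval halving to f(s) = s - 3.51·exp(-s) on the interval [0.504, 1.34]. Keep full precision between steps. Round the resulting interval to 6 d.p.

[1.131000, 1.235500]

f(0.504000) = -1.616424, f(1.340000) = 0.420922 (opposite signs)
step 1: m = 0.922000, f(m) = -0.474007 < 0 → root in [0.922000, 1.340000]
step 2: m = 1.131000, f(m) = -0.001713 < 0 → root in [1.131000, 1.340000]
step 3: m = 1.235500, f(m) = 0.215180 > 0 → root in [1.131000, 1.235500]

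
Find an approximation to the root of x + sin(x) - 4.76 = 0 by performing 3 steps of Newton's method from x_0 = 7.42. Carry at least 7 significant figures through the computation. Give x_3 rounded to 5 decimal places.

Newton update: x ← x − f(x)/f'(x).
f'(x) = 1 + cos(x)
x_0 = 7.420000: f = 3.567299, f' = 1.420487 → x_1 = 7.420000 - (3.567299)/(1.420487) = 4.908678
x_1 = 4.908678: f = -0.832119, f' = 1.195031 → x_2 = 4.908678 - (-0.832119)/(1.195031) = 5.604994
x_2 = 5.604994: f = 0.217608, f' = 1.778709 → x_3 = 5.604994 - (0.217608)/(1.778709) = 5.482653

5.48265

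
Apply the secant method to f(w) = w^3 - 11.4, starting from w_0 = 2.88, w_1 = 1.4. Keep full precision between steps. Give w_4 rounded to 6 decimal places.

f(w_0) = 12.487872, f(w_1) = -8.656000
w_2 = 1.400000 - (-8.656000)·(1.400000 - 2.880000)/(-8.656000 - (12.487872)) = 2.005891; f(w_2) = -3.329101
w_3 = 2.005891 - (-3.329101)·(2.005891 - 1.400000)/(-3.329101 - (-8.656000)) = 2.384549; f(w_3) = 2.158716
w_4 = 2.384549 - (2.158716)·(2.384549 - 2.005891)/(2.158716 - (-3.329101)) = 2.235598; f(w_4) = -0.226710

2.235598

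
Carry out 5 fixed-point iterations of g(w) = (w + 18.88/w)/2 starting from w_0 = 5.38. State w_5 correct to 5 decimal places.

w_1 = g(5.380000) = 4.444647
w_2 = g(4.444647) = 4.346227
w_3 = g(4.346227) = 4.345112
w_4 = g(4.345112) = 4.345112
w_5 = g(4.345112) = 4.345112

4.34511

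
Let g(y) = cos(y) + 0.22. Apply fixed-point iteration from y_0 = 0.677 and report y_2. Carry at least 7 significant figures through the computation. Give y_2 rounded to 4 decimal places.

y_1 = g(0.677000) = 0.999456
y_2 = g(0.999456) = 0.760760

0.7608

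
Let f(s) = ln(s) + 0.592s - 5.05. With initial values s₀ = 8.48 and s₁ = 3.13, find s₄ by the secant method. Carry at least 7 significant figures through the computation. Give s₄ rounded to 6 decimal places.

5.615588

f(s_0) = 2.107870, f(s_1) = -2.056007
s_2 = 3.130000 - (-2.056007)·(3.130000 - 8.480000)/(-2.056007 - (2.107870)) = 5.771681; f(s_2) = 0.119799
s_3 = 5.771681 - (0.119799)·(5.771681 - 3.130000)/(0.119799 - (-2.056007)) = 5.626232; f(s_3) = 0.008169
s_4 = 5.626232 - (0.008169)·(5.626232 - 5.771681)/(0.008169 - (0.119799)) = 5.615588; f(s_4) = -0.000026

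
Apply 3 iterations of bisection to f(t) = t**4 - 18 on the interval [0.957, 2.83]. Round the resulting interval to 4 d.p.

f(0.957000) = -17.161221, f(2.830000) = 46.142479 (opposite signs)
step 1: m = 1.893500, f(m) = -5.145321 < 0 → root in [1.893500, 2.830000]
step 2: m = 2.361750, f(m) = 13.112556 > 0 → root in [1.893500, 2.361750]
step 3: m = 2.127625, f(m) = 2.491811 > 0 → root in [1.893500, 2.127625]

[1.8935, 2.1276]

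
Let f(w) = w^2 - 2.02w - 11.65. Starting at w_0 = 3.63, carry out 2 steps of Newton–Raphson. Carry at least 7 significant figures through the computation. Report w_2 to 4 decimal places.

f'(w) = 2w - 2.02
w_0 = 3.630000: f = -5.805700, f' = 5.240000 → w_1 = 3.630000 - (-5.805700)/(5.240000) = 4.737958
w_1 = 4.737958: f = 1.227571, f' = 7.455916 → w_2 = 4.737958 - (1.227571)/(7.455916) = 4.573314

4.5733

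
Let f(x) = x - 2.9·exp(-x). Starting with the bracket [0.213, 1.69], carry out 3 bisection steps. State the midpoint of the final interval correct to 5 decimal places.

1.04381

f(0.213000) = -2.130653, f(1.690000) = 1.154893 (opposite signs)
step 1: m = 0.951500, f(m) = -0.168368 < 0 → root in [0.951500, 1.690000]
step 2: m = 1.320750, f(m) = 0.546638 > 0 → root in [0.951500, 1.320750]
step 3: m = 1.136125, f(m) = 0.205049 > 0 → root in [0.951500, 1.136125]
Midpoint of [0.951500, 1.136125] = 1.043813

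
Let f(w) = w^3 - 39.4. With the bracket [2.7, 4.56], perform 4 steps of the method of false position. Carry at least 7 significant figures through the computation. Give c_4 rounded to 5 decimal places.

f(2.700000) = -19.717000, f(4.560000) = 55.418816
step 1: c = 3.188098, f(c) = -6.996280 < 0 → new bracket [3.188098, 4.560000]
step 2: c = 3.341878, f(c) = -2.077409 < 0 → new bracket [3.341878, 4.560000]
step 3: c = 3.385890, f(c) = -0.583298 < 0 → new bracket [3.385890, 4.560000]
step 4: c = 3.398119, f(c) = -0.161184 < 0 → new bracket [3.398119, 4.560000]

3.39812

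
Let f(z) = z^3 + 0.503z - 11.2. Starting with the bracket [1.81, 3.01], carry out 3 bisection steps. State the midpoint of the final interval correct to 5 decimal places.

f(1.810000) = -4.359829, f(3.010000) = 17.584931 (opposite signs)
step 1: m = 2.410000, f(m) = 4.009751 > 0 → root in [1.810000, 2.410000]
step 2: m = 2.110000, f(m) = -0.744739 < 0 → root in [2.110000, 2.410000]
step 3: m = 2.260000, f(m) = 1.479956 > 0 → root in [2.110000, 2.260000]
Midpoint of [2.110000, 2.260000] = 2.185000

2.18500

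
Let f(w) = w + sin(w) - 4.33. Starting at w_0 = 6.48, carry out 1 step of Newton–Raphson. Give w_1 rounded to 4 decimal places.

f'(w) = 1 + cos(w)
w_0 = 6.480000: f = 2.345547, f' = 1.980694 → w_1 = 6.480000 - (2.345547)/(1.980694) = 5.295796

5.2958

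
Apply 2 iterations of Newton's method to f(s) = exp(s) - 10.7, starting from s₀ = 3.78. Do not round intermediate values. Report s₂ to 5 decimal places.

2.54419

f'(s) = exp(s)
s_0 = 3.780000: f = 33.116042, f' = 43.816042 → s_1 = 3.780000 - (33.116042)/(43.816042) = 3.024203
s_1 = 3.024203: f = 9.877594, f' = 20.577594 → s_2 = 3.024203 - (9.877594)/(20.577594) = 2.544186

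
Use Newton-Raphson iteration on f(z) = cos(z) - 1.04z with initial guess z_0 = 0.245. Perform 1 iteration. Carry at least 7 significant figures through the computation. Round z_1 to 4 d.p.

0.8027

f'(z) = -sin(z) - 1.04
z_0 = 0.245000: f = 0.715337, f' = -1.282556 → z_1 = 0.245000 - (0.715337)/(-1.282556) = 0.802743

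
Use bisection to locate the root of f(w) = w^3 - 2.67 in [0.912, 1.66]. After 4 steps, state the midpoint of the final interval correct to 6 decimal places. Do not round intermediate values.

1.402875

f(0.912000) = -1.911449, f(1.660000) = 1.904296 (opposite signs)
step 1: m = 1.286000, f(m) = -0.543218 < 0 → root in [1.286000, 1.660000]
step 2: m = 1.473000, f(m) = 0.526011 > 0 → root in [1.286000, 1.473000]
step 3: m = 1.379500, f(m) = -0.044784 < 0 → root in [1.379500, 1.473000]
step 4: m = 1.426250, f(m) = 0.231262 > 0 → root in [1.379500, 1.426250]
Midpoint of [1.379500, 1.426250] = 1.402875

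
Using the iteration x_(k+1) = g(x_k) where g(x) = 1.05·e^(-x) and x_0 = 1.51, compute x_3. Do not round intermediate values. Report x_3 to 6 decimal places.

x_1 = g(1.510000) = 0.231955
x_2 = g(0.231955) = 0.832630
x_3 = g(0.832630) = 0.456649

0.456649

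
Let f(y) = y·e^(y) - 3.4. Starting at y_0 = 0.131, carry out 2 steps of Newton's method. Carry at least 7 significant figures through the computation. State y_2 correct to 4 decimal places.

f'(y) = (y + 1)·e^(y)
y_0 = 0.131000: f = -3.250664, f' = 1.289304 → y_1 = 0.131000 - (-3.250664)/(1.289304) = 2.652256
y_1 = 2.652256: f = 34.224915, f' = 51.810920 → y_2 = 2.652256 - (34.224915)/(51.810920) = 1.991683

1.9917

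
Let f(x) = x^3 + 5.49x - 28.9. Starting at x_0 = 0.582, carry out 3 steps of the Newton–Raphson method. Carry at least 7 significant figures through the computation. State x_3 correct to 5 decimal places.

2.60458

f'(x) = 3x^2 + 5.49
x_0 = 0.582000: f = -25.507683, f' = 6.506172 → x_1 = 0.582000 - (-25.507683)/(6.506172) = 4.502536
x_1 = 4.502536: f = 87.098083, f' = 66.308496 → x_2 = 4.502536 - (87.098083)/(66.308496) = 3.189008
x_2 = 3.189008: f = 21.039135, f' = 35.999314 → x_3 = 3.189008 - (21.039135)/(35.999314) = 2.604576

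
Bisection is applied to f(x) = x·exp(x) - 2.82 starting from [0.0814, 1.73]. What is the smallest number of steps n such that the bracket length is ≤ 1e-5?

Initial width b − a = 1.73 − 0.0814 = 1.648600.
After n steps the width is (b−a)/2^n; need (b−a)/2^n ≤ 1e-5.
So n ≥ log₂(1.648600/1e-5) = log₂(164860.0000) ≈ 17.3309.
Hence n = 18.

18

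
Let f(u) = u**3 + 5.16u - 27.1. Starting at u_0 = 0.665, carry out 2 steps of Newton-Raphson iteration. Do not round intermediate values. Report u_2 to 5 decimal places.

3.05321

f'(u) = 3u**2 + 5.16
u_0 = 0.665000: f = -23.374520, f' = 6.486675 → u_1 = 0.665000 - (-23.374520)/(6.486675) = 4.268467
u_1 = 4.268467: f = 72.695960, f' = 59.819436 → u_2 = 4.268467 - (72.695960)/(59.819436) = 3.053211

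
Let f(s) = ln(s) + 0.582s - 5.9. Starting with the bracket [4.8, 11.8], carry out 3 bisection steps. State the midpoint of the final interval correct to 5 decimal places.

6.98750

f(4.800000) = -1.537784, f(11.800000) = 3.435700 (opposite signs)
step 1: m = 8.300000, f(m) = 1.046856 > 0 → root in [4.800000, 8.300000]
step 2: m = 6.550000, f(m) = -0.208435 < 0 → root in [6.550000, 8.300000]
step 3: m = 7.425000, f(m) = 0.426203 > 0 → root in [6.550000, 7.425000]
Midpoint of [6.550000, 7.425000] = 6.987500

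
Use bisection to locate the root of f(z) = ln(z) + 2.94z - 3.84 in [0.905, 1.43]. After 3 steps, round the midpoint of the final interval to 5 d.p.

1.26594

f(0.905000) = -1.279120, f(1.430000) = 0.721874 (opposite signs)
step 1: m = 1.167500, f(m) = -0.252685 < 0 → root in [1.167500, 1.430000]
step 2: m = 1.298750, f(m) = 0.239727 > 0 → root in [1.167500, 1.298750]
step 3: m = 1.233125, f(m) = -0.005061 < 0 → root in [1.233125, 1.298750]
Midpoint of [1.233125, 1.298750] = 1.265938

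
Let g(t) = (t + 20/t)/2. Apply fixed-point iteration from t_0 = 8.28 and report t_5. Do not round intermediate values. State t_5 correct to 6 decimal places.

t_1 = g(8.280000) = 5.347729
t_2 = g(5.347729) = 4.543817
t_3 = g(4.543817) = 4.472701
t_4 = g(4.472701) = 4.472136
t_5 = g(4.472136) = 4.472136

4.472136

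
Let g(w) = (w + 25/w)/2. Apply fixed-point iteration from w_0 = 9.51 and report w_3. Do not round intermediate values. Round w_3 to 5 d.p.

5.00087

w_1 = g(9.510000) = 6.069406
w_2 = g(6.069406) = 5.094213
w_3 = g(5.094213) = 5.000871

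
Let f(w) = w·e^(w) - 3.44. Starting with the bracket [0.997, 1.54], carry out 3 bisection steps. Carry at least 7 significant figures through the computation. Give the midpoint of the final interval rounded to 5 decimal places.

1.09881

f(0.997000) = -0.737991, f(1.540000) = 3.743469 (opposite signs)
step 1: m = 1.268500, f(m) = 1.070171 > 0 → root in [0.997000, 1.268500]
step 2: m = 1.132750, f(m) = 0.076261 > 0 → root in [0.997000, 1.132750]
step 3: m = 1.064875, f(m) = -0.351355 < 0 → root in [1.064875, 1.132750]
Midpoint of [1.064875, 1.132750] = 1.098812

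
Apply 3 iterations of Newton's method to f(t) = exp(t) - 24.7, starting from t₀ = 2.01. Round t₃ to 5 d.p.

Newton update: t ← t − f(t)/f'(t).
f'(t) = exp(t)
t_0 = 2.010000: f = -17.236683, f' = 7.463317 → t_1 = 2.010000 - (-17.236683)/(7.463317) = 4.319520
t_1 = 4.319520: f = 50.452566, f' = 75.152566 → t_2 = 4.319520 - (50.452566)/(75.152566) = 3.648185
t_2 = 3.648185: f = 13.704899, f' = 38.404899 → t_3 = 3.648185 - (13.704899)/(38.404899) = 3.291332

3.29133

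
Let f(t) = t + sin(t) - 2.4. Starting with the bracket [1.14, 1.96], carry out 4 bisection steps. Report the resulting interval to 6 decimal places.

f(1.140000) = -0.351367, f(1.960000) = 0.485212 (opposite signs)
step 1: m = 1.550000, f(m) = 0.149784 > 0 → root in [1.140000, 1.550000]
step 2: m = 1.345000, f(m) = -0.080384 < 0 → root in [1.345000, 1.550000]
step 3: m = 1.447500, f(m) = 0.039909 > 0 → root in [1.345000, 1.447500]
step 4: m = 1.396250, f(m) = -0.018945 < 0 → root in [1.396250, 1.447500]

[1.396250, 1.447500]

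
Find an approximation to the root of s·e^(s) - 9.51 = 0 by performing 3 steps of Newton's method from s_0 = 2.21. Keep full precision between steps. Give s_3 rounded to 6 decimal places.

1.713780

Newton update: s ← s − f(s)/f'(s).
f'(s) = (s + 1)·e^(s)
s_0 = 2.210000: f = 10.635733, f' = 29.261450 → s_1 = 2.210000 - (10.635733)/(29.261450) = 1.846527
s_1 = 1.846527: f = 2.192872, f' = 18.040645 → s_2 = 1.846527 - (2.192872)/(18.040645) = 1.724976
s_2 = 1.724976: f = 0.171227, f' = 15.293612 → s_3 = 1.724976 - (0.171227)/(15.293612) = 1.713780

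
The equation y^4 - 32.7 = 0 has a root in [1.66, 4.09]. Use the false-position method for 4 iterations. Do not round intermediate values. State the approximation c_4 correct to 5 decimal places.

f(1.660000) = -25.106669, f(4.090000) = 247.129330
step 1: c = 1.884104, f(c) = -20.098577 < 0 → new bracket [1.884104, 4.090000]
step 2: c = 2.050013, f(c) = -15.038561 < 0 → new bracket [2.050013, 4.090000]
step 3: c = 2.167031, f(c) = -10.647365 < 0 → new bracket [2.167031, 4.090000]
step 4: c = 2.246458, f(c) = -7.232074 < 0 → new bracket [2.246458, 4.090000]

2.24646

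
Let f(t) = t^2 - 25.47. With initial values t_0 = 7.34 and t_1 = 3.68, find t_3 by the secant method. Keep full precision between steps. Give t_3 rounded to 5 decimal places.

5.09283

Secant update: t_(k+1) = t_k − f(t_k)·(t_k − t_(k-1))/(f(t_k) − f(t_(k-1))).
f(t_0) = 28.405600, f(t_1) = -11.927600
t_2 = 3.680000 - (-11.927600)·(3.680000 - 7.340000)/(-11.927600 - (28.405600)) = 4.762359; f(t_2) = -2.789933
t_3 = 4.762359 - (-2.789933)·(4.762359 - 3.680000)/(-2.789933 - (-11.927600)) = 5.092828; f(t_3) = 0.466895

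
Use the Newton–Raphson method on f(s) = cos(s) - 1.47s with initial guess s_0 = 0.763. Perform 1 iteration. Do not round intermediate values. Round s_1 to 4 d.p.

0.5784

f'(s) = -sin(s) - 1.47
s_0 = 0.763000: f = -0.398844, f' = -2.161093 → s_1 = 0.763000 - (-0.398844)/(-2.161093) = 0.578443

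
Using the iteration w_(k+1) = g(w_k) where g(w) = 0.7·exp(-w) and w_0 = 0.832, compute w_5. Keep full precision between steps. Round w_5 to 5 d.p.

w_1 = g(0.832000) = 0.304625
w_2 = g(0.304625) = 0.516180
w_3 = g(0.516180) = 0.417757
w_4 = g(0.417757) = 0.460965
w_5 = g(0.460965) = 0.441472

0.44147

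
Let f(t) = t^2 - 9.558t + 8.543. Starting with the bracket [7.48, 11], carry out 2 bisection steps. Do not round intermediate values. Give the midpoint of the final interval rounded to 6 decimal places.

8.800000

f(7.480000) = -7.000440, f(11.000000) = 24.405000 (opposite signs)
step 1: m = 9.240000, f(m) = 5.604680 > 0 → root in [7.480000, 9.240000]
step 2: m = 8.360000, f(m) = -1.472280 < 0 → root in [8.360000, 9.240000]
Midpoint of [8.360000, 9.240000] = 8.800000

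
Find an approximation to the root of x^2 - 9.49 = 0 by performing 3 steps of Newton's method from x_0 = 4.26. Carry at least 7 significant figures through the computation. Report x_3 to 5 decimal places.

3.08059

Newton update: x ← x − f(x)/f'(x).
f'(x) = 2x
x_0 = 4.260000: f = 8.657600, f' = 8.520000 → x_1 = 4.260000 - (8.657600)/(8.520000) = 3.243850
x_1 = 3.243850: f = 1.032561, f' = 6.487700 → x_2 = 3.243850 - (1.032561)/(6.487700) = 3.084693
x_2 = 3.084693: f = 0.025331, f' = 6.169386 → x_3 = 3.084693 - (0.025331)/(6.169386) = 3.080587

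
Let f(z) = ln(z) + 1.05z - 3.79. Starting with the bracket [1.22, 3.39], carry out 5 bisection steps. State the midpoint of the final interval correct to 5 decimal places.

f(1.220000) = -2.310149, f(3.390000) = 0.990330 (opposite signs)
step 1: m = 2.305000, f(m) = -0.534669 < 0 → root in [2.305000, 3.390000]
step 2: m = 2.847500, f(m) = 0.246316 > 0 → root in [2.305000, 2.847500]
step 3: m = 2.576250, f(m) = -0.138603 < 0 → root in [2.576250, 2.847500]
step 4: m = 2.711875, f(m) = 0.055109 > 0 → root in [2.576250, 2.711875]
step 5: m = 2.644062, f(m) = -0.041418 < 0 → root in [2.644062, 2.711875]
Midpoint of [2.644062, 2.711875] = 2.677969

2.67797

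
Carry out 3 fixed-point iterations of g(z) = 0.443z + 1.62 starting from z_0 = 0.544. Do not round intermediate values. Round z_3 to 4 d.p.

2.7029

z_1 = g(0.544000) = 1.860992
z_2 = g(1.860992) = 2.444419
z_3 = g(2.444419) = 2.702878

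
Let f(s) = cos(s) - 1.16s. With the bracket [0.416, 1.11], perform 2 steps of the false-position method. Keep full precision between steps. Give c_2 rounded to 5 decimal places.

0.67197

f(0.416000) = 0.432153, f(1.110000) = -0.842938
step 1: c = 0.651210, f(c) = 0.039948 > 0 → new bracket [0.651210, 1.110000]
step 2: c = 0.671969, f(c) = 0.003114 > 0 → new bracket [0.671969, 1.110000]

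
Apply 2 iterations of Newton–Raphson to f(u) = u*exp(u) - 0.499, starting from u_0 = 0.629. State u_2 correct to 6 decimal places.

Newton update: u ← u − f(u)/f'(u).
f'(u) = (u+1)*exp(u)
u_0 = 0.629000: f = 0.680837, f' = 3.055571 → u_1 = 0.629000 - (0.680837)/(3.055571) = 0.406182
u_1 = 0.406182: f = 0.110710, f' = 2.110785 → u_2 = 0.406182 - (0.110710)/(2.110785) = 0.353732

0.353732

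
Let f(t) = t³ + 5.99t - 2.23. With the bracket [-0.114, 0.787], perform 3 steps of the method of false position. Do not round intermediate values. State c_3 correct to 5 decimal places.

False-position update: c = (a·f(b) − b·f(a))/(f(b) − f(a)); replace the endpoint whose sign matches f(c).
f(-0.114000) = -2.914342, f(0.787000) = 2.971573
step 1: c = 0.332120, f(c) = -0.203970 < 0 → new bracket [0.332120, 0.787000]
step 2: c = 0.361337, f(c) = -0.018412 < 0 → new bracket [0.361337, 0.787000]
step 3: c = 0.363958, f(c) = -0.001677 < 0 → new bracket [0.363958, 0.787000]

0.36396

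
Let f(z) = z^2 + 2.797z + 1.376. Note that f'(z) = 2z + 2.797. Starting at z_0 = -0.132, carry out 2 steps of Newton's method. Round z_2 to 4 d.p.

z_0 = -0.132000: f = 1.024220, f' = 2.533000 → z_1 = -0.132000 - (1.024220)/(2.533000) = -0.536351
z_1 = -0.536351: f = 0.163499, f' = 1.724299 → z_2 = -0.536351 - (0.163499)/(1.724299) = -0.631171

-0.6312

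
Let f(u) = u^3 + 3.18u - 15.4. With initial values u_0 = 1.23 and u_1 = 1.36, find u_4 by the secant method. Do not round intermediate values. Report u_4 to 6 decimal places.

2.054664

f(u_0) = -9.627733, f(u_1) = -8.559744
u_2 = 1.360000 - (-8.559744)·(1.360000 - 1.230000)/(-8.559744 - (-9.627733)) = 2.401927; f(u_2) = 6.095456
u_3 = 2.401927 - (6.095456)·(2.401927 - 1.360000)/(6.095456 - (-8.559744)) = 1.968564; f(u_3) = -1.511298
u_4 = 1.968564 - (-1.511298)·(1.968564 - 2.401927)/(-1.511298 - (6.095456)) = 2.054664; f(u_4) = -0.192108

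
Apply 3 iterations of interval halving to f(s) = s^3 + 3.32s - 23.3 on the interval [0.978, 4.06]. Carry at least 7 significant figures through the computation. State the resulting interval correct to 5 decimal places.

f(0.978000) = -19.117599, f(4.060000) = 57.102616 (opposite signs)
step 1: m = 2.519000, f(m) = 1.047044 > 0 → root in [0.978000, 2.519000]
step 2: m = 1.748500, f(m) = -12.149374 < 0 → root in [1.748500, 2.519000]
step 3: m = 2.133750, f(m) = -6.501223 < 0 → root in [2.133750, 2.519000]

[2.13375, 2.51900]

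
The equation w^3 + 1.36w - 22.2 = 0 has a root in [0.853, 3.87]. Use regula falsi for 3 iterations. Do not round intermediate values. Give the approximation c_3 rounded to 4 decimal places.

2.5441

f(0.853000) = -20.419270, f(3.870000) = 41.023803
step 1: c = 1.855634, f(c) = -13.286685 < 0 → new bracket [1.855634, 3.870000]
step 2: c = 2.348435, f(c) = -6.054165 < 0 → new bracket [2.348435, 3.870000]
step 3: c = 2.544106, f(c) = -2.273348 < 0 → new bracket [2.544106, 3.870000]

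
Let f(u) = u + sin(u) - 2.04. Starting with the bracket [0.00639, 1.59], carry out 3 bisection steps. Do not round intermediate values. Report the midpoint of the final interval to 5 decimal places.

1.09512

f(0.006390) = -2.027220, f(1.590000) = 0.549816 (opposite signs)
step 1: m = 0.798195, f(m) = -0.525708 < 0 → root in [0.798195, 1.590000]
step 2: m = 1.194098, f(m) = 0.083982 > 0 → root in [0.798195, 1.194098]
step 3: m = 0.996146, f(m) = -0.204471 < 0 → root in [0.996146, 1.194098]
Midpoint of [0.996146, 1.194098] = 1.095122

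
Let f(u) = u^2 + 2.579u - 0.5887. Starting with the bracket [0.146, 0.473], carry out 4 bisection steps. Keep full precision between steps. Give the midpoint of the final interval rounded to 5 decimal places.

f(0.146000) = -0.190850, f(0.473000) = 0.854896 (opposite signs)
step 1: m = 0.309500, f(m) = 0.305291 > 0 → root in [0.146000, 0.309500]
step 2: m = 0.227750, f(m) = 0.050537 > 0 → root in [0.146000, 0.227750]
step 3: m = 0.186875, f(m) = -0.071827 < 0 → root in [0.186875, 0.227750]
step 4: m = 0.207313, f(m) = -0.011063 < 0 → root in [0.207313, 0.227750]
Midpoint of [0.207313, 0.227750] = 0.217531

0.21753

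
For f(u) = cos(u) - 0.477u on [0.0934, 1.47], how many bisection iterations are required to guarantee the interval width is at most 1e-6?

21

Initial width b − a = 1.47 − 0.0934 = 1.376600.
After n steps the width is (b−a)/2^n; need (b−a)/2^n ≤ 1e-6.
So n ≥ log₂(1.376600/1e-6) = log₂(1376600.0000) ≈ 20.3927.
Hence n = 21.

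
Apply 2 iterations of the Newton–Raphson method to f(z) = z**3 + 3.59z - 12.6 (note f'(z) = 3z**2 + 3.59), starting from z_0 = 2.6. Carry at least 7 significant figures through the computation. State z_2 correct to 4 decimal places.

1.8346

Newton update: z ← z − f(z)/f'(z).
z_0 = 2.600000: f = 14.310000, f' = 23.870000 → z_1 = 2.600000 - (14.310000)/(23.870000) = 2.000503
z_1 = 2.000503: f = 2.587839, f' = 15.596033 → z_2 = 2.000503 - (2.587839)/(15.596033) = 1.834573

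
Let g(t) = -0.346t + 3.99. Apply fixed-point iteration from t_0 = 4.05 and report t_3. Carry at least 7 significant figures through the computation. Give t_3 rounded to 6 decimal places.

2.919369

t_1 = g(4.050000) = 2.588700
t_2 = g(2.588700) = 3.094310
t_3 = g(3.094310) = 2.919369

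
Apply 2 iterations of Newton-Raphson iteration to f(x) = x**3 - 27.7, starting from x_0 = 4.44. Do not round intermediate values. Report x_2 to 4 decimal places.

3.0711

f'(x) = 3x**2
x_0 = 4.440000: f = 59.828384, f' = 59.140800 → x_1 = 4.440000 - (59.828384)/(59.140800) = 3.428374
x_1 = 3.428374: f = 12.596237, f' = 35.261240 → x_2 = 3.428374 - (12.596237)/(35.261240) = 3.071148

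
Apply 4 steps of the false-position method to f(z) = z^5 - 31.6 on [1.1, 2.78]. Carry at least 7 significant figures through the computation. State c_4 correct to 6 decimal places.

f(1.100000) = -29.989490, f(2.780000) = 134.444303
step 1: c = 1.406399, f(c) = -26.097720 < 0 → new bracket [1.406399, 2.780000]
step 2: c = 1.629692, f(c) = -20.104519 < 0 → new bracket [1.629692, 2.780000]
step 3: c = 1.779330, f(c) = -13.764627 < 0 → new bracket [1.779330, 2.780000]
step 4: c = 1.872265, f(c) = -8.594232 < 0 → new bracket [1.872265, 2.780000]

1.872265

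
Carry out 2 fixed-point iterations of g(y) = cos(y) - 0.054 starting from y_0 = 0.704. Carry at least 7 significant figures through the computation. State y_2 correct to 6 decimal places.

y_1 = g(0.704000) = 0.708259
y_2 = g(0.708259) = 0.705495

0.705495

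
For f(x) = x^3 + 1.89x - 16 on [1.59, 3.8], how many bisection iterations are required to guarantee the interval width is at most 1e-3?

Initial width b − a = 3.8 − 1.59 = 2.210000.
After n steps the width is (b−a)/2^n; need (b−a)/2^n ≤ 1e-3.
So n ≥ log₂(2.210000/1e-3) = log₂(2210.0000) ≈ 11.1098.
Hence n = 12.

12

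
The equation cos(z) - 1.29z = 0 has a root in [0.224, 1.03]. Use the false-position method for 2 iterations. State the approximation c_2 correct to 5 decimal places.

0.62497

f(0.224000) = 0.686057, f(1.030000) = -0.813881
step 1: c = 0.592656, f(c) = 0.064933 > 0 → new bracket [0.592656, 1.030000]
step 2: c = 0.624970, f(c) = 0.004768 > 0 → new bracket [0.624970, 1.030000]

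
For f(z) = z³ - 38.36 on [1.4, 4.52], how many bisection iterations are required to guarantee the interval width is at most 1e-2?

9

Initial width b − a = 4.52 − 1.4 = 3.120000.
After n steps the width is (b−a)/2^n; need (b−a)/2^n ≤ 1e-2.
So n ≥ log₂(3.120000/1e-2) = log₂(312.0000) ≈ 8.2854.
Hence n = 9.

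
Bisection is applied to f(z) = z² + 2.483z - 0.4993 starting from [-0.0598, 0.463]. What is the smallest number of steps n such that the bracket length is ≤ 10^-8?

Initial width b − a = 0.463 − -0.0598 = 0.522800.
After n steps the width is (b−a)/2^n; need (b−a)/2^n ≤ 10^-8.
So n ≥ log₂(0.522800/10^-8) = log₂(52280000.0000) ≈ 25.6398.
Hence n = 26.

26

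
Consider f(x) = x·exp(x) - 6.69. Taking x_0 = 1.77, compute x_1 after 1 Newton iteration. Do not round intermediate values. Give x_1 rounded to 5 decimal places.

f'(x) = (x + 1)·exp(x)
x_0 = 1.770000: f = 3.701410, f' = 16.262264 → x_1 = 1.770000 - (3.701410)/(16.262264) = 1.542393

1.54239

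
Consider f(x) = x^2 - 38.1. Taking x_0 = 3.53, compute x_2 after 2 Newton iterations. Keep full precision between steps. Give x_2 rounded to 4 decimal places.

f'(x) = 2x
x_0 = 3.530000: f = -25.639100, f' = 7.060000 → x_1 = 3.530000 - (-25.639100)/(7.060000) = 7.161601
x_1 = 7.161601: f = 13.188523, f' = 14.323201 → x_2 = 7.161601 - (13.188523)/(14.323201) = 6.240820

6.2408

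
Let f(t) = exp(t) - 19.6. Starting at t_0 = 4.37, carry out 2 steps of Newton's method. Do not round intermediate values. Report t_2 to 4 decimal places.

3.1440

f'(t) = exp(t)
t_0 = 4.370000: f = 59.443632, f' = 79.043632 → t_1 = 4.370000 - (59.443632)/(79.043632) = 3.617964
t_1 = 3.617964: f = 17.661638, f' = 37.261638 → t_2 = 3.617964 - (17.661638)/(37.261638) = 3.143974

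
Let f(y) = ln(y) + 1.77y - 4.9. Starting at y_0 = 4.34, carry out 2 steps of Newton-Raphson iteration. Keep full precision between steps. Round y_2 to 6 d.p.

2.297922

f'(y) = 1/y + 1.77
y_0 = 4.340000: f = 4.249674, f' = 2.000415 → y_1 = 4.340000 - (4.249674)/(2.000415) = 2.215603
y_1 = 2.215603: f = -0.182857, f' = 2.221344 → y_2 = 2.215603 - (-0.182857)/(2.221344) = 2.297922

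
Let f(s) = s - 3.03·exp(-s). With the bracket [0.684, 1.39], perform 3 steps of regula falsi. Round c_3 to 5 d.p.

1.05532

f(0.684000) = -0.844922, f(1.390000) = 0.635302
step 1: c = 1.086990, f(c) = 0.065182 > 0 → new bracket [0.684000, 1.086990]
step 2: c = 1.058127, f(c) = 0.006398 > 0 → new bracket [0.684000, 1.058127]
step 3: c = 1.055315, f(c) = 0.000625 > 0 → new bracket [0.684000, 1.055315]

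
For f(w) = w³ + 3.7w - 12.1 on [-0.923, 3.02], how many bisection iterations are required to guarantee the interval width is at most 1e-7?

26

Initial width b − a = 3.02 − -0.923 = 3.943000.
After n steps the width is (b−a)/2^n; need (b−a)/2^n ≤ 1e-7.
So n ≥ log₂(3.943000/1e-7) = log₂(39430000.0000) ≈ 25.2328.
Hence n = 26.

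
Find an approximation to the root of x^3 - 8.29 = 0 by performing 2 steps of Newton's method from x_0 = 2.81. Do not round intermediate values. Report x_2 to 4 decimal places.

f'(x) = 3x^2
x_0 = 2.810000: f = 13.898041, f' = 23.688300 → x_1 = 2.810000 - (13.898041)/(23.688300) = 2.223295
x_1 = 2.223295: f = 2.699839, f' = 14.829124 → x_2 = 2.223295 - (2.699839)/(14.829124) = 2.041232

2.0412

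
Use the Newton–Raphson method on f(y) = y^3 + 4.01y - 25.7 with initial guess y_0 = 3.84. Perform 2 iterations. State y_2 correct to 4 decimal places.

2.5430

Newton update: y ← y − f(y)/f'(y).
f'(y) = 3y^2 + 4.01
y_0 = 3.840000: f = 46.321504, f' = 48.246800 → y_1 = 3.840000 - (46.321504)/(48.246800) = 2.879905
y_1 = 2.879905: f = 9.733932, f' = 28.891561 → y_2 = 2.879905 - (9.733932)/(28.891561) = 2.542993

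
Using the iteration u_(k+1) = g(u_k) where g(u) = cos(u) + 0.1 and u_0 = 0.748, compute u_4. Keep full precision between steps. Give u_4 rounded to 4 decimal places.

0.7851

u_1 = g(0.748000) = 0.833051
u_2 = g(0.833051) = 0.772621
u_3 = g(0.772621) = 0.816083
u_4 = g(0.816083) = 0.785080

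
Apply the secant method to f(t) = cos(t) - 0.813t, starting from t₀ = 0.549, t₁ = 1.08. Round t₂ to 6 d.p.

f(t_0) = 0.406710, f(t_1) = -0.406712
t_2 = 1.080000 - (-0.406712)·(1.080000 - 0.549000)/(-0.406712 - (0.406710)) = 0.814499; f(t_2) = 0.024045

0.814499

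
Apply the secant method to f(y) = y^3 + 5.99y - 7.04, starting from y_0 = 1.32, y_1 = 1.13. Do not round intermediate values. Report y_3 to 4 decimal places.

Secant update: y_(k+1) = y_k − f(y_k)·(y_k − y_(k-1))/(f(y_k) − f(y_(k-1))).
f(y_0) = 3.166768, f(y_1) = 1.171597
y_2 = 1.130000 - (1.171597)·(1.130000 - 1.320000)/(1.171597 - (3.166768)) = 1.018429; f(y_2) = 0.116701
y_3 = 1.018429 - (0.116701)·(1.018429 - 1.130000)/(0.116701 - (1.171597)) = 1.006086; f(y_3) = 0.004825

1.0061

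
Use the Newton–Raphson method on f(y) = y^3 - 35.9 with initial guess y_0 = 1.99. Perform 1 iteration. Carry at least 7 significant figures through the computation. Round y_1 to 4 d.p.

4.3485

f'(y) = 3y^2
y_0 = 1.990000: f = -28.019401, f' = 11.880300 → y_1 = 1.990000 - (-28.019401)/(11.880300) = 4.348476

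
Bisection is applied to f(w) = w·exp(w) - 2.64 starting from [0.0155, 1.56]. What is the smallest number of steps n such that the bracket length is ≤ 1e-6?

21

Initial width b − a = 1.56 − 0.0155 = 1.544500.
After n steps the width is (b−a)/2^n; need (b−a)/2^n ≤ 1e-6.
So n ≥ log₂(1.544500/1e-6) = log₂(1544500.0000) ≈ 20.5587.
Hence n = 21.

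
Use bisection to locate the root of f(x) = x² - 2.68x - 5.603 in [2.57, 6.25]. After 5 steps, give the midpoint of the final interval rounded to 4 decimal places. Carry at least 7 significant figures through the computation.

4.0075

f(2.570000) = -5.885700, f(6.250000) = 16.709500 (opposite signs)
step 1: m = 4.410000, f(m) = 2.026300 > 0 → root in [2.570000, 4.410000]
step 2: m = 3.490000, f(m) = -2.776100 < 0 → root in [3.490000, 4.410000]
step 3: m = 3.950000, f(m) = -0.586500 < 0 → root in [3.950000, 4.410000]
step 4: m = 4.180000, f(m) = 0.667000 > 0 → root in [3.950000, 4.180000]
step 5: m = 4.065000, f(m) = 0.027025 > 0 → root in [3.950000, 4.065000]
Midpoint of [3.950000, 4.065000] = 4.007500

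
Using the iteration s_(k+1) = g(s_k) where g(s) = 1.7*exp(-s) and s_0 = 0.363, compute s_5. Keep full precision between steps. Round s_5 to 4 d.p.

s_1 = g(0.363000) = 1.182497
s_2 = g(1.182497) = 0.521071
s_3 = g(0.521071) = 1.009603
s_4 = g(1.009603) = 0.619418
s_5 = g(0.619418) = 0.915038

0.9150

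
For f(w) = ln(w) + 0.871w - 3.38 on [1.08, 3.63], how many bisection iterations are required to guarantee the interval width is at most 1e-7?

Initial width b − a = 3.63 − 1.08 = 2.550000.
After n steps the width is (b−a)/2^n; need (b−a)/2^n ≤ 1e-7.
So n ≥ log₂(2.550000/1e-7) = log₂(25500000.0000) ≈ 24.6040.
Hence n = 25.

25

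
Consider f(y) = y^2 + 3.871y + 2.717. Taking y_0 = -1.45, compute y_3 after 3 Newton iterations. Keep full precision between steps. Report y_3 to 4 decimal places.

-0.9205

Newton update: y ← y − f(y)/f'(y).
f'(y) = 2y + 3.871
y_0 = -1.450000: f = -0.793450, f' = 0.971000 → y_1 = -1.450000 - (-0.793450)/(0.971000) = -0.632853
y_1 = -0.632853: f = 0.667730, f' = 2.605295 → y_2 = -0.632853 - (0.667730)/(2.605295) = -0.889150
y_2 = -0.889150: f = 0.065688, f' = 2.092700 → y_3 = -0.889150 - (0.065688)/(2.092700) = -0.920539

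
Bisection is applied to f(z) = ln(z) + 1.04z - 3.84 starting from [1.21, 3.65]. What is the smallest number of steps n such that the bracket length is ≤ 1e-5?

18

Initial width b − a = 3.65 − 1.21 = 2.440000.
After n steps the width is (b−a)/2^n; need (b−a)/2^n ≤ 1e-5.
So n ≥ log₂(2.440000/1e-5) = log₂(244000.0000) ≈ 17.8965.
Hence n = 18.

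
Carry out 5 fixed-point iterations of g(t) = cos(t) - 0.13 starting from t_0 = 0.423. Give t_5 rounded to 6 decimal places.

0.677720

t_1 = g(0.423000) = 0.781862
t_2 = g(0.781862) = 0.579603
t_3 = g(0.579603) = 0.706680
t_4 = g(0.706680) = 0.630522
t_5 = g(0.630522) = 0.677720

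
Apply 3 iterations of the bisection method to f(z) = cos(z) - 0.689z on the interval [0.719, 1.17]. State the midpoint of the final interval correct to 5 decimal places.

f(0.719000) = 0.257074, f(1.170000) = -0.415978 (opposite signs)
step 1: m = 0.944500, f(m) = -0.064612 < 0 → root in [0.719000, 0.944500]
step 2: m = 0.831750, f(m) = 0.100508 > 0 → root in [0.831750, 0.944500]
step 3: m = 0.888125, f(m) = 0.018950 > 0 → root in [0.888125, 0.944500]
Midpoint of [0.888125, 0.944500] = 0.916312

0.91631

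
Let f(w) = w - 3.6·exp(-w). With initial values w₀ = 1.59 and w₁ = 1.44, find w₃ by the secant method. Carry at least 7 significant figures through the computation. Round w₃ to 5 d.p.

1.14782

f(w_0) = 0.855868, f(w_1) = 0.587060
w_2 = 1.440000 - (0.587060)·(1.440000 - 1.590000)/(0.587060 - (0.855868)) = 1.112409; f(w_2) = -0.071149
w_3 = 1.112409 - (-0.071149)·(1.112409 - 1.440000)/(-0.071149 - (0.587060)) = 1.147820; f(w_3) = 0.005439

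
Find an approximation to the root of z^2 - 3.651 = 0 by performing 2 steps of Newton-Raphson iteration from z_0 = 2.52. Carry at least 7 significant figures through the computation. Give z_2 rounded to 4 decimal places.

f'(z) = 2z
z_0 = 2.520000: f = 2.699400, f' = 5.040000 → z_1 = 2.520000 - (2.699400)/(5.040000) = 1.984405
z_1 = 1.984405: f = 0.286862, f' = 3.968810 → z_2 = 1.984405 - (0.286862)/(3.968810) = 1.912126

1.9121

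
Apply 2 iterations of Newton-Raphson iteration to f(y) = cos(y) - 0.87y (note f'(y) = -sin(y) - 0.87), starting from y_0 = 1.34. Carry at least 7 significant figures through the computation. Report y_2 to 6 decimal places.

0.800652

y_0 = 1.340000: f = -0.937047, f' = -1.843485 → y_1 = 1.340000 - (-0.937047)/(-1.843485) = 0.831698
y_1 = 0.831698: f = -0.049955, f' = -1.609076 → y_2 = 0.831698 - (-0.049955)/(-1.609076) = 0.800652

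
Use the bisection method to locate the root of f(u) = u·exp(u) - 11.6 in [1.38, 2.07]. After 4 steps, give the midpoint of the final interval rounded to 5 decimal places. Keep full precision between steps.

1.83281

f(1.380000) = -6.114636, f(2.070000) = 4.804384 (opposite signs)
step 1: m = 1.725000, f(m) = -1.918401 < 0 → root in [1.725000, 2.070000]
step 2: m = 1.897500, f(m) = 1.054808 > 0 → root in [1.725000, 1.897500]
step 3: m = 1.811250, f(m) = -0.518609 < 0 → root in [1.811250, 1.897500]
step 4: m = 1.854375, f(m) = 0.245200 > 0 → root in [1.811250, 1.854375]
Midpoint of [1.811250, 1.854375] = 1.832812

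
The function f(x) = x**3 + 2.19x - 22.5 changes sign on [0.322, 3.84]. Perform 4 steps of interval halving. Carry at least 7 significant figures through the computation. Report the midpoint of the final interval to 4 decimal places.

2.6307

f(0.322000) = -21.761434, f(3.840000) = 42.532704 (opposite signs)
step 1: m = 2.081000, f(m) = -8.930713 < 0 → root in [2.081000, 3.840000]
step 2: m = 2.960500, f(m) = 9.930976 > 0 → root in [2.081000, 2.960500]
step 3: m = 2.520750, f(m) = -0.962257 < 0 → root in [2.520750, 2.960500]
step 4: m = 2.740625, f(m) = 4.086873 > 0 → root in [2.520750, 2.740625]
Midpoint of [2.520750, 2.740625] = 2.630687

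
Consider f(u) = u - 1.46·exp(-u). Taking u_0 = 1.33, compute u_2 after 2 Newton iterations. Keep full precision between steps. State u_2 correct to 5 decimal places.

0.71364

f'(u) = 1 + 1.46·exp(-u)
u_0 = 1.330000: f = 0.943863, f' = 1.386137 → u_1 = 1.330000 - (0.943863)/(1.386137) = 0.649069
u_1 = 0.649069: f = -0.113827, f' = 1.762897 → u_2 = 0.649069 - (-0.113827)/(1.762897) = 0.713638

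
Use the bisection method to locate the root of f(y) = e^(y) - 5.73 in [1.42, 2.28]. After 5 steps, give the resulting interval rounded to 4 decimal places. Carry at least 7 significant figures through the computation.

[1.7425, 1.7694]

f(1.420000) = -1.592880, f(2.280000) = 4.046680 (opposite signs)
step 1: m = 1.850000, f(m) = 0.629820 > 0 → root in [1.420000, 1.850000]
step 2: m = 1.635000, f(m) = -0.600542 < 0 → root in [1.635000, 1.850000]
step 3: m = 1.742500, f(m) = -0.018395 < 0 → root in [1.742500, 1.850000]
step 4: m = 1.796250, f(m) = 0.297004 > 0 → root in [1.742500, 1.796250]
step 5: m = 1.769375, f(m) = 0.137185 > 0 → root in [1.742500, 1.769375]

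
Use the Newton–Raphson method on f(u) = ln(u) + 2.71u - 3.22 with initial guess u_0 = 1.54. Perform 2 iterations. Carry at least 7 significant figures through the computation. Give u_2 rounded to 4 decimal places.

1.1399

Newton update: u ← u − f(u)/f'(u).
f'(u) = 1/u + 2.71
u_0 = 1.540000: f = 1.385182, f' = 3.359351 → u_1 = 1.540000 - (1.385182)/(3.359351) = 1.127664
u_1 = 1.127664: f = -0.043884, f' = 3.596789 → u_2 = 1.127664 - (-0.043884)/(3.596789) = 1.139864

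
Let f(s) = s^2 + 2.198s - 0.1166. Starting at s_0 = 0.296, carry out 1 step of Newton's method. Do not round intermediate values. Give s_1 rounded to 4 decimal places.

0.0732

Newton update: s ← s − f(s)/f'(s).
f'(s) = 2s + 2.198
s_0 = 0.296000: f = 0.621624, f' = 2.790000 → s_1 = 0.296000 - (0.621624)/(2.790000) = 0.073196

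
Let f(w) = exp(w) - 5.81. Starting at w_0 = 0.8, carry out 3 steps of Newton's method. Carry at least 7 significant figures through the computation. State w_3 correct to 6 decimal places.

1.773644

Newton update: w ← w − f(w)/f'(w).
f'(w) = exp(w)
w_0 = 0.800000: f = -3.584459, f' = 2.225541 → w_1 = 0.800000 - (-3.584459)/(2.225541) = 2.410601
w_1 = 2.410601: f = 5.330658, f' = 11.140658 → w_2 = 2.410601 - (5.330658)/(11.140658) = 1.932114
w_2 = 1.932114: f = 1.094093, f' = 6.904093 → w_3 = 1.932114 - (1.094093)/(6.904093) = 1.773644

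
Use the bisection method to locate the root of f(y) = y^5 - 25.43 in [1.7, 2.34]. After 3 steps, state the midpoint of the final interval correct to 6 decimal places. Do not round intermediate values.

f(1.700000) = -11.231430, f(2.340000) = 44.728337 (opposite signs)
step 1: m = 2.020000, f(m) = 8.202322 > 0 → root in [1.700000, 2.020000]
step 2: m = 1.860000, f(m) = -3.167972 < 0 → root in [1.860000, 2.020000]
step 3: m = 1.940000, f(m) = 2.049489 > 0 → root in [1.860000, 1.940000]
Midpoint of [1.860000, 1.940000] = 1.900000

1.900000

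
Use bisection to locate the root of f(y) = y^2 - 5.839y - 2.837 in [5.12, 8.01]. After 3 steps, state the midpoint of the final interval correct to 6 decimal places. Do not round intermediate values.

6.384375

f(5.120000) = -6.518280, f(8.010000) = 14.552710 (opposite signs)
step 1: m = 6.565000, f(m) = 1.929190 > 0 → root in [5.120000, 6.565000]
step 2: m = 5.842500, f(m) = -2.816551 < 0 → root in [5.842500, 6.565000]
step 3: m = 6.203750, f(m) = -0.574182 < 0 → root in [6.203750, 6.565000]
Midpoint of [6.203750, 6.565000] = 6.384375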